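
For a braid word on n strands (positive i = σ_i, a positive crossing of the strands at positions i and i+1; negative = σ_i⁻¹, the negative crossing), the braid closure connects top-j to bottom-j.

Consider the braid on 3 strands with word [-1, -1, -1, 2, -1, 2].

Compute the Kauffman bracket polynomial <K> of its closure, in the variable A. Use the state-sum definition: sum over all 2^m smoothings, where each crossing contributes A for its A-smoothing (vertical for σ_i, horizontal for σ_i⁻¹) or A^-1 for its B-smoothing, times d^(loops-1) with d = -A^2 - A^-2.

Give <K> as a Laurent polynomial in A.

A^14 - 2*A^10 + 2*A^6 - 2*A^2 + 2*A^-2 - A^-6 + A^-10

Derivation:
Braid: s1^-1 s1^-1 s1^-1 s2 s1^-1 s2 on 3 strands, 6 crossings.
Writhe w = (#positive) - (#negative) = 2 - 4 = -2.
State-sum expansion of <K>. There are 2^6 = 64 states.
For each crossing: s=0 is the vertical smoothing, s=1 horizontal. Crossing k contributes A^(sign_k * (1 - 2*s_k)); loop factor d = -A^2 - A^-2.
Tabulate the states by total A-exponent and number of loops L (A-exp: L × count):
  A^6: L=5 ×1
  A^4: L=4 ×6
  A^2: L=3 ×15
  A^0: L=2 ×19, L=4 ×1
  A^-2: L=1 ×11, L=3 ×4
  A^-4: L=2 ×6
  A^-6: L=3 ×1
Each group contributes A^e * Σ count * d^(L-1):
Powers of d = -A^2 - A^-2: d^2 = A^4 + 2 + A^-4; d^3 = -A^6 - 3*A^2 - 3*A^-2 - A^-6; d^4 = A^8 + 4*A^4 + 6 + 4*A^-4 + A^-8.
  A^6 * (d^4) = A^14 + 4*A^10 + 6*A^6 + 4*A^2 + A^-2
  A^4 * (6*d^3) = -6*A^10 - 18*A^6 - 18*A^2 - 6*A^-2
  A^2 * (15*d^2) = 15*A^6 + 30*A^2 + 15*A^-2
  A^0 * (19*d + d^3) = -A^6 - 22*A^2 - 22*A^-2 - A^-6
  A^-2 * (11 + 4*d^2) = 4*A^2 + 19*A^-2 + 4*A^-6
  A^-4 * (6*d) = -6*A^-2 - 6*A^-6
  A^-6 * (d^2) = A^-2 + 2*A^-6 + A^-10
Summing the groups: <K> = A^14 - 2*A^10 + 2*A^6 - 2*A^2 + 2*A^-2 - A^-6 + A^-10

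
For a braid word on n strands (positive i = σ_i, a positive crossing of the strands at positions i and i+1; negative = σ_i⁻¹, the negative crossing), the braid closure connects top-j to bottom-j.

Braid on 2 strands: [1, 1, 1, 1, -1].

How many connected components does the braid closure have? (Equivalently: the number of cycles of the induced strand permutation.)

Track the strand permutation on 2 strands, starting from identity.
  step 1: s1 swaps positions 1,2 -> [2 1]
  step 2: s1 swaps positions 1,2 -> [1 2]
  step 3: s1 swaps positions 1,2 -> [2 1]
  step 4: s1 swaps positions 1,2 -> [1 2]
  step 5: s1^-1 swaps positions 1,2 -> [2 1]
Final permutation (position -> original strand): [2 1]
Closure components = cycle count of this permutation = 1.

Answer: 1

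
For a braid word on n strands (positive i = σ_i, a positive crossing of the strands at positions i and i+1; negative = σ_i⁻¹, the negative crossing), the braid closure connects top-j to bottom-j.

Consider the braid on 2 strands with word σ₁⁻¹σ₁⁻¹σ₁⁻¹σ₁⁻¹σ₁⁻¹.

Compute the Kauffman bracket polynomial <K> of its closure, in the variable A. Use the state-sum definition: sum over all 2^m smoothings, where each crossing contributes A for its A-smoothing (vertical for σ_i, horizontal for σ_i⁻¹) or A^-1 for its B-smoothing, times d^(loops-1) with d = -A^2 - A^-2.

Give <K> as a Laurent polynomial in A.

Braid: s1^-1 s1^-1 s1^-1 s1^-1 s1^-1 on 2 strands, 5 crossings.
Writhe w = (#positive) - (#negative) = 0 - 5 = -5.
State-sum expansion of <K>. There are 2^5 = 32 states.
Each crossing splits two ways (0=vertical, 1=horizontal). The state's weight is A^(#A-smoothings - #B-smoothings) * d^(loops - 1).
  state 00000: A-exp=-5, loops=2, term = A^-5 * d^1
  state 00001: A-exp=-3, loops=1, term = A^-3 * d^0
  state 00010: A-exp=-3, loops=1, term = A^-3 * d^0
  state 00011: A-exp=-1, loops=2, term = A^-1 * d^1
  state 00100: A-exp=-3, loops=1, term = A^-3 * d^0
  state 00101: A-exp=-1, loops=2, term = A^-1 * d^1
  state 00110: A-exp=-1, loops=2, term = A^-1 * d^1
  state 00111: A-exp=+1, loops=3, term = A^1 * d^2
  state 01000: A-exp=-3, loops=1, term = A^-3 * d^0
  state 01001: A-exp=-1, loops=2, term = A^-1 * d^1
  state 01010: A-exp=-1, loops=2, term = A^-1 * d^1
  state 01011: A-exp=+1, loops=3, term = A^1 * d^2
  state 01100: A-exp=-1, loops=2, term = A^-1 * d^1
  state 01101: A-exp=+1, loops=3, term = A^1 * d^2
  state 01110: A-exp=+1, loops=3, term = A^1 * d^2
  state 01111: A-exp=+3, loops=4, term = A^3 * d^3
  state 10000: A-exp=-3, loops=1, term = A^-3 * d^0
  state 10001: A-exp=-1, loops=2, term = A^-1 * d^1
  state 10010: A-exp=-1, loops=2, term = A^-1 * d^1
  state 10011: A-exp=+1, loops=3, term = A^1 * d^2
  state 10100: A-exp=-1, loops=2, term = A^-1 * d^1
  state 10101: A-exp=+1, loops=3, term = A^1 * d^2
  state 10110: A-exp=+1, loops=3, term = A^1 * d^2
  state 10111: A-exp=+3, loops=4, term = A^3 * d^3
  state 11000: A-exp=-1, loops=2, term = A^-1 * d^1
  state 11001: A-exp=+1, loops=3, term = A^1 * d^2
  state 11010: A-exp=+1, loops=3, term = A^1 * d^2
  state 11011: A-exp=+3, loops=4, term = A^3 * d^3
  state 11100: A-exp=+1, loops=3, term = A^1 * d^2
  state 11101: A-exp=+3, loops=4, term = A^3 * d^3
  state 11110: A-exp=+3, loops=4, term = A^3 * d^3
  state 11111: A-exp=+5, loops=5, term = A^5 * d^4
Collect the terms by A-exponent (count of states per loop number):
Powers of d = -A^2 - A^-2: d^2 = A^4 + 2 + A^-4; d^3 = -A^6 - 3*A^2 - 3*A^-2 - A^-6; d^4 = A^8 + 4*A^4 + 6 + 4*A^-4 + A^-8.
  A^5 * (d^4) = A^13 + 4*A^9 + 6*A^5 + 4*A + A^-3
  A^3 * (5*d^3) = -5*A^9 - 15*A^5 - 15*A - 5*A^-3
  A^1 * (10*d^2) = 10*A^5 + 20*A + 10*A^-3
  A^-1 * (10*d) = -10*A - 10*A^-3
  A^-3 * (5) = 5*A^-3
  A^-5 * (d) = -A^-3 - A^-7
Summing the groups: <K> = A^13 - A^9 + A^5 - A - A^-7

Answer: A^13 - A^9 + A^5 - A - A^-7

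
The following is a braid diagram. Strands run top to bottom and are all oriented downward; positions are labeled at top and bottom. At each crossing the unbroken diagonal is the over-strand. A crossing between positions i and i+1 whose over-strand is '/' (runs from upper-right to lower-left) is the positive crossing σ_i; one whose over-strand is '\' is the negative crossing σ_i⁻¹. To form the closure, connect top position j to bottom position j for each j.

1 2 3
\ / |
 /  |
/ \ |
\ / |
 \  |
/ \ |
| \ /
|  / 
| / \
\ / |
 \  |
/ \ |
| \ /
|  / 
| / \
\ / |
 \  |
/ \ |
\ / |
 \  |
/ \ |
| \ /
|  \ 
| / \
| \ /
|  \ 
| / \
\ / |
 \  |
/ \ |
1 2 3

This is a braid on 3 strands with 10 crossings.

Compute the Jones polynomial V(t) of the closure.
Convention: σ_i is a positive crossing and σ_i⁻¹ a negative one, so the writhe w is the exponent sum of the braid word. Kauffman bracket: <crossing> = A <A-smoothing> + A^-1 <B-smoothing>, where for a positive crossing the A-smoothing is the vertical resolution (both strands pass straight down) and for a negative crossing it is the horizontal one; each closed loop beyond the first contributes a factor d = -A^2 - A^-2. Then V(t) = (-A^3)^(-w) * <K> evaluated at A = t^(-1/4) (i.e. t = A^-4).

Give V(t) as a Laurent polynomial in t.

2*t^-1 - 2*t^-2 + 3*t^-3 - 3*t^-4 + 2*t^-5 - 2*t^-6 + t^-7

Derivation:
Reading the diagram top to bottom ('/'-over between positions i,i+1 = s_i, '\'-over = s_i^-1): braid word = s1 s1^-1 s2 s1^-1 s2 s1^-1 s1^-1 s2^-1 s2^-1 s1^-1.
The presented braid s1 s1^-1 s2 s1^-1 s2 s1^-1 s1^-1 s2^-1 s2^-1 s1^-1 on 3 strands reduces by inverse Markov moves (closure unchanged at each step):
  Deconjugate: the word is γ·β·γ⁻¹ with γ = s1 (prefix) and γ⁻¹ = s1^-1 (suffix); strip both.
Reduced to β = s1^-1 s2 s1^-1 s2 s1^-1 s1^-1 s2^-1 s2^-1 on 3 strands, 8 crossings.
Compute on β:
Braid: s1^-1 s2 s1^-1 s2 s1^-1 s1^-1 s2^-1 s2^-1 on 3 strands, 8 crossings.
Writhe w = (#positive) - (#negative) = 2 - 6 = -4.
Computing the Kauffman bracket via state sum. There are 2^8 = 256 states.
Each crossing splits two ways (0=vertical, 1=horizontal). The state's weight is A^(#A-smoothings - #B-smoothings) * d^(loops - 1).
Tabulate the states by total A-exponent and number of loops L (A-exp: L × count):
  A^8: L=5 ×1
  A^6: L=4 ×8
  A^4: L=3 ×26, L=5 ×2
  A^2: L=2 ×41, L=4 ×15
  A^0: L=1 ×26, L=3 ×43, L=5 ×1
  A^-2: L=2 ×47, L=4 ×9
  A^-4: L=1 ×11, L=3 ×16, L=5 ×1
  A^-6: L=2 ×6, L=4 ×2
  A^-8: L=3 ×1
Each group contributes A^e * Σ count * d^(L-1):
Powers of d = -A^2 - A^-2: d^2 = A^4 + 2 + A^-4; d^3 = -A^6 - 3*A^2 - 3*A^-2 - A^-6; d^4 = A^8 + 4*A^4 + 6 + 4*A^-4 + A^-8.
  A^8 * (d^4) = A^16 + 4*A^12 + 6*A^8 + 4*A^4 + 1
  A^6 * (8*d^3) = -8*A^12 - 24*A^8 - 24*A^4 - 8
  A^4 * (26*d^2 + 2*d^4) = 2*A^12 + 34*A^8 + 64*A^4 + 34 + 2*A^-4
  A^2 * (41*d + 15*d^3) = -15*A^8 - 86*A^4 - 86 - 15*A^-4
  A^0 * (26 + 43*d^2 + d^4) = A^8 + 47*A^4 + 118 + 47*A^-4 + A^-8
  A^-2 * (47*d + 9*d^3) = -9*A^4 - 74 - 74*A^-4 - 9*A^-8
  A^-4 * (11 + 16*d^2 + d^4) = A^4 + 20 + 49*A^-4 + 20*A^-8 + A^-12
  A^-6 * (6*d + 2*d^3) = -2 - 12*A^-4 - 12*A^-8 - 2*A^-12
  A^-8 * (d^2) = A^-4 + 2*A^-8 + A^-12
Summing the groups: <K> = A^16 - 2*A^12 + 2*A^8 - 3*A^4 + 3 - 2*A^-4 + 2*A^-8
Normalise by the writhe: (-A^3)^(-w) = (-A^3)^(4) = A^12, so f(A) = A^12 * <K> = A^28 - 2*A^24 + 2*A^20 - 3*A^16 + 3*A^12 - 2*A^8 + 2*A^4.
Substitute A = t^(-1/4), i.e. A^e → t^(-e/4): V(t) = 2*t^-1 - 2*t^-2 + 3*t^-3 - 3*t^-4 + 2*t^-5 - 2*t^-6 + t^-7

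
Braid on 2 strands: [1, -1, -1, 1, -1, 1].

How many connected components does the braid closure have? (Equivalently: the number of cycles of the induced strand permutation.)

2

Derivation:
Track the strand permutation on 2 strands, starting from identity.
  step 1: s1 swaps positions 1,2 -> [2 1]
  step 2: s1^-1 swaps positions 1,2 -> [1 2]
  step 3: s1^-1 swaps positions 1,2 -> [2 1]
  step 4: s1 swaps positions 1,2 -> [1 2]
  step 5: s1^-1 swaps positions 1,2 -> [2 1]
  step 6: s1 swaps positions 1,2 -> [1 2]
Final permutation (position -> original strand): [1 2]
Closure components = cycle count of this permutation = 2.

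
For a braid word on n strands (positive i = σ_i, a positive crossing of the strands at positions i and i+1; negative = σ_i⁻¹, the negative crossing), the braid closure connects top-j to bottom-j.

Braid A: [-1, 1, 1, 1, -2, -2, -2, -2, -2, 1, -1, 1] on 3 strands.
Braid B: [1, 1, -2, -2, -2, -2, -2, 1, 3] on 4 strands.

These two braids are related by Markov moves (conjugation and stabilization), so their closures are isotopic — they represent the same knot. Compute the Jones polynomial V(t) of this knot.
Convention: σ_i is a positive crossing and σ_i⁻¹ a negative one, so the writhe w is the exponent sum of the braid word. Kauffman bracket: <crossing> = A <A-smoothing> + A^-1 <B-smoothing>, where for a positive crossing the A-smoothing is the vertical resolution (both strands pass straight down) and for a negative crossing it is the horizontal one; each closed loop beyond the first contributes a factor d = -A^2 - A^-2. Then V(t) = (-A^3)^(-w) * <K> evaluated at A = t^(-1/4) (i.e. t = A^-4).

-t^2 + t - 1 + 3*t^-1 - 2*t^-2 + 3*t^-3 - 2*t^-4 + t^-5 - t^-6

Derivation:
Markov-equivalent braids have isotopic closures, hence identical knot invariants. Strip the Markov moves from each word to reach a common short braid β, then compute V(t) once on β.
Braid A: s1^-1 s1 s1 s1 s2^-1 s2^-1 s2^-1 s2^-1 s2^-1 s1 s1^-1 s1 on 3 strands reduces by inverse Markov moves (closure unchanged at each step):
  Deconjugate: the word is γ·β·γ⁻¹ with γ = s1^-1 s1 (prefix) and γ⁻¹ = s1^-1 s1 (suffix); strip both.
Reduced to β = s1 s1 s2^-1 s2^-1 s2^-1 s2^-1 s2^-1 s1 on 3 strands, 8 crossings.
Braid B: s1 s1 s2^-1 s2^-1 s2^-1 s2^-1 s2^-1 s1 s3 on 4 strands reduces by inverse Markov moves (closure unchanged at each step):
  Destabilize: the word has the form β·s3 where s3 occurs only as the final letter (β ∈ B_3); drop it and the last strand → 3 strands.
Reduced to β = s1 s1 s2^-1 s2^-1 s2^-1 s2^-1 s2^-1 s1 on 3 strands, 8 crossings.
Both give the same β = s1 s1 s2^-1 s2^-1 s2^-1 s2^-1 s2^-1 s1 on 3 strands, so one state sum suffices:
Braid: s1 s1 s2^-1 s2^-1 s2^-1 s2^-1 s2^-1 s1 on 3 strands, 8 crossings.
Writhe w = (#positive) - (#negative) = 3 - 5 = -2.
Enumerate smoothing states for the bracket polynomial. There are 2^8 = 256 states.
Smooth each crossing (0=||, 1=⌣⌢); contribution A^(Σ sign_k(1-2s_k)) * d^(L-1).
Tabulate the states by total A-exponent and number of loops L (A-exp: L × count):
  A^8: L=6 ×1
  A^6: L=5 ×8
  A^4: L=4 ×25, L=6 ×3
  A^2: L=3 ×40, L=5 ×15, L=7 ×1
  A^0: L=2 ×35, L=4 ×30, L=6 ×5
  A^-2: L=1 ×15, L=3 ×31, L=5 ×10
  A^-4: L=2 ×18, L=4 ×10
  A^-6: L=3 ×8
  A^-8: L=4 ×1
Each group contributes A^e * Σ count * d^(L-1):
Powers of d = -A^2 - A^-2: d^2 = A^4 + 2 + A^-4; d^3 = -A^6 - 3*A^2 - 3*A^-2 - A^-6; d^4 = A^8 + 4*A^4 + 6 + 4*A^-4 + A^-8; d^5 = -A^10 - 5*A^6 - 10*A^2 - 10*A^-2 - 5*A^-6 - A^-10; d^6 = A^12 + 6*A^8 + 15*A^4 + 20 + 15*A^-4 + 6*A^-8 + A^-12.
  A^8 * (d^5) = -A^18 - 5*A^14 - 10*A^10 - 10*A^6 - 5*A^2 - A^-2
  A^6 * (8*d^4) = 8*A^14 + 32*A^10 + 48*A^6 + 32*A^2 + 8*A^-2
  A^4 * (25*d^3 + 3*d^5) = -3*A^14 - 40*A^10 - 105*A^6 - 105*A^2 - 40*A^-2 - 3*A^-6
  A^2 * (40*d^2 + 15*d^4 + d^6) = A^14 + 21*A^10 + 115*A^6 + 190*A^2 + 115*A^-2 + 21*A^-6 + A^-10
  A^0 * (35*d + 30*d^3 + 5*d^5) = -5*A^10 - 55*A^6 - 175*A^2 - 175*A^-2 - 55*A^-6 - 5*A^-10
  A^-2 * (15 + 31*d^2 + 10*d^4) = 10*A^6 + 71*A^2 + 137*A^-2 + 71*A^-6 + 10*A^-10
  A^-4 * (18*d + 10*d^3) = -10*A^2 - 48*A^-2 - 48*A^-6 - 10*A^-10
  A^-6 * (8*d^2) = 8*A^-2 + 16*A^-6 + 8*A^-10
  A^-8 * (d^3) = -A^-2 - 3*A^-6 - 3*A^-10 - A^-14
Summing the groups: <K> = -A^18 + A^14 - 2*A^10 + 3*A^6 - 2*A^2 + 3*A^-2 - A^-6 + A^-10 - A^-14
Normalise by the writhe: (-A^3)^(-w) = (-A^3)^(2) = A^6, so f(A) = A^6 * <K> = -A^24 + A^20 - 2*A^16 + 3*A^12 - 2*A^8 + 3*A^4 - 1 + A^-4 - A^-8.
Substitute A = t^(-1/4), i.e. A^e → t^(-e/4): V(t) = -t^2 + t - 1 + 3*t^-1 - 2*t^-2 + 3*t^-3 - 2*t^-4 + t^-5 - t^-6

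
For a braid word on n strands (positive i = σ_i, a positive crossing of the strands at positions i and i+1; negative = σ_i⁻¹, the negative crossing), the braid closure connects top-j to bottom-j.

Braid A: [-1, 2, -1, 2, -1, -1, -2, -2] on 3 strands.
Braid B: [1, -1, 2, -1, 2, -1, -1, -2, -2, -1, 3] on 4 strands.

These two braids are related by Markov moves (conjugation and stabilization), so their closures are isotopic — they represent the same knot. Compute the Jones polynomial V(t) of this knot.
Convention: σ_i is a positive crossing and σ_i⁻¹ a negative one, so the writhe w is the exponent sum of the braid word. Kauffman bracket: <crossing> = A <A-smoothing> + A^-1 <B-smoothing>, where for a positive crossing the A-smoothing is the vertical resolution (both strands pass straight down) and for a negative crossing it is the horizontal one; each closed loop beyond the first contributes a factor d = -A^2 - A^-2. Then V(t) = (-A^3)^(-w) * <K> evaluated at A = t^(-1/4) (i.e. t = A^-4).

Markov-equivalent braids have isotopic closures, hence identical knot invariants. Strip the Markov moves from each word to reach a common short braid β, then compute V(t) once on β.
Braid A: s1^-1 s2 s1^-1 s2 s1^-1 s1^-1 s2^-1 s2^-1 on 3 strands has no conjugating prefix/suffix or stabilization to strip; take β = s1^-1 s2 s1^-1 s2 s1^-1 s1^-1 s2^-1 s2^-1.
Braid B: s1 s1^-1 s2 s1^-1 s2 s1^-1 s1^-1 s2^-1 s2^-1 s1^-1 s3 on 4 strands reduces by inverse Markov moves (closure unchanged at each step):
  Destabilize: the word has the form β·s3 where s3 occurs only as the final letter (β ∈ B_3); drop it and the last strand → 3 strands.
  Deconjugate: the word is γ·β·γ⁻¹ with γ = s1 (prefix) and γ⁻¹ = s1^-1 (suffix); strip both.
Reduced to β = s1^-1 s2 s1^-1 s2 s1^-1 s1^-1 s2^-1 s2^-1 on 3 strands, 8 crossings.
Both give the same β = s1^-1 s2 s1^-1 s2 s1^-1 s1^-1 s2^-1 s2^-1 on 3 strands, so one state sum suffices:
Braid: s1^-1 s2 s1^-1 s2 s1^-1 s1^-1 s2^-1 s2^-1 on 3 strands, 8 crossings.
Writhe w = (#positive) - (#negative) = 2 - 6 = -4.
Computing the Kauffman bracket via state sum. There are 2^8 = 256 states.
Each crossing splits two ways (0=vertical, 1=horizontal). The state's weight is A^(#A-smoothings - #B-smoothings) * d^(loops - 1).
Tabulate the states by total A-exponent and number of loops L (A-exp: L × count):
  A^8: L=5 ×1
  A^6: L=4 ×8
  A^4: L=3 ×26, L=5 ×2
  A^2: L=2 ×41, L=4 ×15
  A^0: L=1 ×26, L=3 ×43, L=5 ×1
  A^-2: L=2 ×47, L=4 ×9
  A^-4: L=1 ×11, L=3 ×16, L=5 ×1
  A^-6: L=2 ×6, L=4 ×2
  A^-8: L=3 ×1
Each group contributes A^e * Σ count * d^(L-1):
Powers of d = -A^2 - A^-2: d^2 = A^4 + 2 + A^-4; d^3 = -A^6 - 3*A^2 - 3*A^-2 - A^-6; d^4 = A^8 + 4*A^4 + 6 + 4*A^-4 + A^-8.
  A^8 * (d^4) = A^16 + 4*A^12 + 6*A^8 + 4*A^4 + 1
  A^6 * (8*d^3) = -8*A^12 - 24*A^8 - 24*A^4 - 8
  A^4 * (26*d^2 + 2*d^4) = 2*A^12 + 34*A^8 + 64*A^4 + 34 + 2*A^-4
  A^2 * (41*d + 15*d^3) = -15*A^8 - 86*A^4 - 86 - 15*A^-4
  A^0 * (26 + 43*d^2 + d^4) = A^8 + 47*A^4 + 118 + 47*A^-4 + A^-8
  A^-2 * (47*d + 9*d^3) = -9*A^4 - 74 - 74*A^-4 - 9*A^-8
  A^-4 * (11 + 16*d^2 + d^4) = A^4 + 20 + 49*A^-4 + 20*A^-8 + A^-12
  A^-6 * (6*d + 2*d^3) = -2 - 12*A^-4 - 12*A^-8 - 2*A^-12
  A^-8 * (d^2) = A^-4 + 2*A^-8 + A^-12
Summing the groups: <K> = A^16 - 2*A^12 + 2*A^8 - 3*A^4 + 3 - 2*A^-4 + 2*A^-8
Normalise by the writhe: (-A^3)^(-w) = (-A^3)^(4) = A^12, so f(A) = A^12 * <K> = A^28 - 2*A^24 + 2*A^20 - 3*A^16 + 3*A^12 - 2*A^8 + 2*A^4.
Substitute A = t^(-1/4), i.e. A^e → t^(-e/4): V(t) = 2*t^-1 - 2*t^-2 + 3*t^-3 - 3*t^-4 + 2*t^-5 - 2*t^-6 + t^-7

Answer: 2*t^-1 - 2*t^-2 + 3*t^-3 - 3*t^-4 + 2*t^-5 - 2*t^-6 + t^-7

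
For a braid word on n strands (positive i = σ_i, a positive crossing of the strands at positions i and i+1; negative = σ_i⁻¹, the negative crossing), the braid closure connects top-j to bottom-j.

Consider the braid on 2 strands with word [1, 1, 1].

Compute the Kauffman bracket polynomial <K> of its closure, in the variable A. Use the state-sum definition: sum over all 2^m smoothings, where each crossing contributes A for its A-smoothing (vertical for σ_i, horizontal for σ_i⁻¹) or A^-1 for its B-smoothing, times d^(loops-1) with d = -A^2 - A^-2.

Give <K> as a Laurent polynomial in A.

-A^5 - A^-3 + A^-7

Derivation:
Braid: s1 s1 s1 on 2 strands, 3 crossings.
Writhe w = (#positive) - (#negative) = 3 - 0 = 3.
Computing the Kauffman bracket via state sum. There are 2^3 = 8 states.
Each crossing splits two ways (0=vertical, 1=horizontal). The state's weight is A^(#A-smoothings - #B-smoothings) * d^(loops - 1).
  state 000: A-exp=+3, loops=2, term = A^3 * d^1
  state 001: A-exp=+1, loops=1, term = A^1 * d^0
  state 010: A-exp=+1, loops=1, term = A^1 * d^0
  state 011: A-exp=-1, loops=2, term = A^-1 * d^1
  state 100: A-exp=+1, loops=1, term = A^1 * d^0
  state 101: A-exp=-1, loops=2, term = A^-1 * d^1
  state 110: A-exp=-1, loops=2, term = A^-1 * d^1
  state 111: A-exp=-3, loops=3, term = A^-3 * d^2
Collect the terms by A-exponent (count of states per loop number):
Powers of d = -A^2 - A^-2: d^2 = A^4 + 2 + A^-4.
  A^3 * (d) = -A^5 - A
  A^1 * (3) = 3*A
  A^-1 * (3*d) = -3*A - 3*A^-3
  A^-3 * (d^2) = A + 2*A^-3 + A^-7
Summing the groups: <K> = -A^5 - A^-3 + A^-7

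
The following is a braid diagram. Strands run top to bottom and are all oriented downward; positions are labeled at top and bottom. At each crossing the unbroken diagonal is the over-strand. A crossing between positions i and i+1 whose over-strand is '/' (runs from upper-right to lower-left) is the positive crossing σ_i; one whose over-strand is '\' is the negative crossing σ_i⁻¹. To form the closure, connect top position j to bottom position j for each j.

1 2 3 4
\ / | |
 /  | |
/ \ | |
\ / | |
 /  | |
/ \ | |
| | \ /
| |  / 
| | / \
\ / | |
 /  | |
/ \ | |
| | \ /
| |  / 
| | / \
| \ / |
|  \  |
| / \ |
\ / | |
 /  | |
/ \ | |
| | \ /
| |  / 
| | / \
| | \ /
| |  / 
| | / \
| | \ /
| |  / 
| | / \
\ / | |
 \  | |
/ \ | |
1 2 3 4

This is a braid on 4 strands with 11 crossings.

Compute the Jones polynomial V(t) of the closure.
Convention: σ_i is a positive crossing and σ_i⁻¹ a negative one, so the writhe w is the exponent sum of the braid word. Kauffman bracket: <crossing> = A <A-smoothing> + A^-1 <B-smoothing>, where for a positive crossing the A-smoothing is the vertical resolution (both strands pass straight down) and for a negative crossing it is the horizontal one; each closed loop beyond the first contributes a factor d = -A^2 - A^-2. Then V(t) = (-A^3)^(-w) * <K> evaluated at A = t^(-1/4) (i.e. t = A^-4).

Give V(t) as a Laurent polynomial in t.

t^11 - 2*t^10 + 2*t^9 - 3*t^8 + 2*t^7 - 2*t^6 + 2*t^5 + t^3

Derivation:
Reading the diagram top to bottom ('/'-over between positions i,i+1 = s_i, '\'-over = s_i^-1): braid word = s1 s1 s3 s1 s3 s2^-1 s1 s3 s3 s3 s1^-1.
The presented braid s1 s1 s3 s1 s3 s2^-1 s1 s3 s3 s3 s1^-1 on 4 strands reduces by inverse Markov moves (closure unchanged at each step):
  Deconjugate: the word is γ·β·γ⁻¹ with γ = s1 (prefix) and γ⁻¹ = s1^-1 (suffix); strip both.
Reduced to β = s1 s3 s1 s3 s2^-1 s1 s3 s3 s3 on 4 strands, 9 crossings.
Compute on β:
Braid: s1 s3 s1 s3 s2^-1 s1 s3 s3 s3 on 4 strands, 9 crossings.
Writhe w = (#positive) - (#negative) = 8 - 1 = 7.
Computing the Kauffman bracket via state sum. There are 2^9 = 512 states.
Each crossing splits two ways (0=vertical, 1=horizontal). The state's weight is A^(#A-smoothings - #B-smoothings) * d^(loops - 1).
Tabulate the states by total A-exponent and number of loops L (A-exp: L × count):
  A^9: L=3 ×1
  A^7: L=2 ×8, L=4 ×1
  A^5: L=1 ×15, L=3 ×21
  A^3: L=2 ×60, L=4 ×24
  A^1: L=3 ×110, L=5 ×16
  A^-1: L=4 ×120, L=6 ×6
  A^-3: L=5 ×83, L=7 ×1
  A^-5: L=6 ×36
  A^-7: L=7 ×9
  A^-9: L=8 ×1
Each group contributes A^e * Σ count * d^(L-1):
Powers of d = -A^2 - A^-2: d^2 = A^4 + 2 + A^-4; d^3 = -A^6 - 3*A^2 - 3*A^-2 - A^-6; d^4 = A^8 + 4*A^4 + 6 + 4*A^-4 + A^-8; d^5 = -A^10 - 5*A^6 - 10*A^2 - 10*A^-2 - 5*A^-6 - A^-10; d^6 = A^12 + 6*A^8 + 15*A^4 + 20 + 15*A^-4 + 6*A^-8 + A^-12; d^7 = -A^14 - 7*A^10 - 21*A^6 - 35*A^2 - 35*A^-2 - 21*A^-6 - 7*A^-10 - A^-14.
  A^9 * (d^2) = A^13 + 2*A^9 + A^5
  A^7 * (8*d + d^3) = -A^13 - 11*A^9 - 11*A^5 - A
  A^5 * (15 + 21*d^2) = 21*A^9 + 57*A^5 + 21*A
  A^3 * (60*d + 24*d^3) = -24*A^9 - 132*A^5 - 132*A - 24*A^-3
  A^1 * (110*d^2 + 16*d^4) = 16*A^9 + 174*A^5 + 316*A + 174*A^-3 + 16*A^-7
  A^-1 * (120*d^3 + 6*d^5) = -6*A^9 - 150*A^5 - 420*A - 420*A^-3 - 150*A^-7 - 6*A^-11
  A^-3 * (83*d^4 + d^6) = A^9 + 89*A^5 + 347*A + 518*A^-3 + 347*A^-7 + 89*A^-11 + A^-15
  A^-5 * (36*d^5) = -36*A^5 - 180*A - 360*A^-3 - 360*A^-7 - 180*A^-11 - 36*A^-15
  A^-7 * (9*d^6) = 9*A^5 + 54*A + 135*A^-3 + 180*A^-7 + 135*A^-11 + 54*A^-15 + 9*A^-19
  A^-9 * (d^7) = -A^5 - 7*A - 21*A^-3 - 35*A^-7 - 35*A^-11 - 21*A^-15 - 7*A^-19 - A^-23
Summing the groups: <K> = -A^9 - 2*A + 2*A^-3 - 2*A^-7 + 3*A^-11 - 2*A^-15 + 2*A^-19 - A^-23
Normalise by the writhe: (-A^3)^(-w) = (-A^3)^(-7) = -A^-21, so f(A) = -A^-21 * <K> = A^-12 + 2*A^-20 - 2*A^-24 + 2*A^-28 - 3*A^-32 + 2*A^-36 - 2*A^-40 + A^-44.
Substitute A = t^(-1/4), i.e. A^e → t^(-e/4): V(t) = t^11 - 2*t^10 + 2*t^9 - 3*t^8 + 2*t^7 - 2*t^6 + 2*t^5 + t^3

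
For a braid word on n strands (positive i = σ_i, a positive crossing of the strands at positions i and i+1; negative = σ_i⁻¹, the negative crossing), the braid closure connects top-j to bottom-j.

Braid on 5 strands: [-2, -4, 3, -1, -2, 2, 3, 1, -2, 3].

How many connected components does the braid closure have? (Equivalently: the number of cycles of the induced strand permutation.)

Track the strand permutation on 5 strands, starting from identity.
  step 1: s2^-1 swaps positions 2,3 -> [1 3 2 4 5]
  step 2: s4^-1 swaps positions 4,5 -> [1 3 2 5 4]
  step 3: s3 swaps positions 3,4 -> [1 3 5 2 4]
  step 4: s1^-1 swaps positions 1,2 -> [3 1 5 2 4]
  step 5: s2^-1 swaps positions 2,3 -> [3 5 1 2 4]
  step 6: s2 swaps positions 2,3 -> [3 1 5 2 4]
  step 7: s3 swaps positions 3,4 -> [3 1 2 5 4]
  step 8: s1 swaps positions 1,2 -> [1 3 2 5 4]
  step 9: s2^-1 swaps positions 2,3 -> [1 2 3 5 4]
  step 10: s3 swaps positions 3,4 -> [1 2 5 3 4]
Final permutation (position -> original strand): [1 2 5 3 4]
Closure components = cycle count of this permutation = 3.

Answer: 3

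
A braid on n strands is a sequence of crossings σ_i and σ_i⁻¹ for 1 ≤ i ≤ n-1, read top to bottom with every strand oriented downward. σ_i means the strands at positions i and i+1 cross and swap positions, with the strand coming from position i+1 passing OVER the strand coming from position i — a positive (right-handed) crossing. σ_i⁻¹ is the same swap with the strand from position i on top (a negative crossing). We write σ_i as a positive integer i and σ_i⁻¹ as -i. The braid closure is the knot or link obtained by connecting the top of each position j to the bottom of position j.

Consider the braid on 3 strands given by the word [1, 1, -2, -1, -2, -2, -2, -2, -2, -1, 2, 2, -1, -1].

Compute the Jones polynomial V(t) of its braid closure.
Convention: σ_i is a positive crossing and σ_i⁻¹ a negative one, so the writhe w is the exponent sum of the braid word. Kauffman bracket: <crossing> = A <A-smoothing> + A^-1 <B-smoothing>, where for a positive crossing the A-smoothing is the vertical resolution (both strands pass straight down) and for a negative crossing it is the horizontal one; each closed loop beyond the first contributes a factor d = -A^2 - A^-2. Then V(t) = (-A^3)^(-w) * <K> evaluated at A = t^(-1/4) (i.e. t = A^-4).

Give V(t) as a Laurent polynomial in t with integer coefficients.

t^-2 - t^-3 + 2*t^-4 - 2*t^-5 + 3*t^-6 - 2*t^-7 + t^-8 - t^-9

Derivation:
The presented braid s1 s1 s2^-1 s1^-1 s2^-1 s2^-1 s2^-1 s2^-1 s2^-1 s1^-1 s2 s2 s1^-1 s1^-1 on 3 strands reduces by inverse Markov moves (closure unchanged at each step):
  Deconjugate: the word is γ·β·γ⁻¹ with γ = s1 s1 (prefix) and γ⁻¹ = s1^-1 s1^-1 (suffix); strip both.
  Deconjugate: the word is γ·β·γ⁻¹ with γ = s2^-1 (prefix) and γ⁻¹ = s2 (suffix); strip both.
Reduced to β = s1^-1 s2^-1 s2^-1 s2^-1 s2^-1 s2^-1 s1^-1 s2 on 3 strands, 8 crossings.
Compute on β:
Braid: s1^-1 s2^-1 s2^-1 s2^-1 s2^-1 s2^-1 s1^-1 s2 on 3 strands, 8 crossings.
Writhe w = (#positive) - (#negative) = 1 - 7 = -6.
Computing the Kauffman bracket via state sum. There are 2^8 = 256 states.
Each crossing splits two ways (0=vertical, 1=horizontal). The state's weight is A^(#A-smoothings - #B-smoothings) * d^(loops - 1).
Tabulate the states by total A-exponent and number of loops L (A-exp: L × count):
  A^8: L=6 ×1
  A^6: L=5 ×8
  A^4: L=4 ×25, L=6 ×3
  A^2: L=3 ×40, L=5 ×15, L=7 ×1
  A^0: L=2 ×35, L=4 ×30, L=6 ×5
  A^-2: L=1 ×15, L=3 ×31, L=5 ×10
  A^-4: L=2 ×18, L=4 ×10
  A^-6: L=1 ×2, L=3 ×6
  A^-8: L=2 ×1
Each group contributes A^e * Σ count * d^(L-1):
Powers of d = -A^2 - A^-2: d^2 = A^4 + 2 + A^-4; d^3 = -A^6 - 3*A^2 - 3*A^-2 - A^-6; d^4 = A^8 + 4*A^4 + 6 + 4*A^-4 + A^-8; d^5 = -A^10 - 5*A^6 - 10*A^2 - 10*A^-2 - 5*A^-6 - A^-10; d^6 = A^12 + 6*A^8 + 15*A^4 + 20 + 15*A^-4 + 6*A^-8 + A^-12.
  A^8 * (d^5) = -A^18 - 5*A^14 - 10*A^10 - 10*A^6 - 5*A^2 - A^-2
  A^6 * (8*d^4) = 8*A^14 + 32*A^10 + 48*A^6 + 32*A^2 + 8*A^-2
  A^4 * (25*d^3 + 3*d^5) = -3*A^14 - 40*A^10 - 105*A^6 - 105*A^2 - 40*A^-2 - 3*A^-6
  A^2 * (40*d^2 + 15*d^4 + d^6) = A^14 + 21*A^10 + 115*A^6 + 190*A^2 + 115*A^-2 + 21*A^-6 + A^-10
  A^0 * (35*d + 30*d^3 + 5*d^5) = -5*A^10 - 55*A^6 - 175*A^2 - 175*A^-2 - 55*A^-6 - 5*A^-10
  A^-2 * (15 + 31*d^2 + 10*d^4) = 10*A^6 + 71*A^2 + 137*A^-2 + 71*A^-6 + 10*A^-10
  A^-4 * (18*d + 10*d^3) = -10*A^2 - 48*A^-2 - 48*A^-6 - 10*A^-10
  A^-6 * (2 + 6*d^2) = 6*A^-2 + 14*A^-6 + 6*A^-10
  A^-8 * (d) = -A^-6 - A^-10
Summing the groups: <K> = -A^18 + A^14 - 2*A^10 + 3*A^6 - 2*A^2 + 2*A^-2 - A^-6 + A^-10
Normalise by the writhe: (-A^3)^(-w) = (-A^3)^(6) = A^18, so f(A) = A^18 * <K> = -A^36 + A^32 - 2*A^28 + 3*A^24 - 2*A^20 + 2*A^16 - A^12 + A^8.
Substitute A = t^(-1/4), i.e. A^e → t^(-e/4): V(t) = t^-2 - t^-3 + 2*t^-4 - 2*t^-5 + 3*t^-6 - 2*t^-7 + t^-8 - t^-9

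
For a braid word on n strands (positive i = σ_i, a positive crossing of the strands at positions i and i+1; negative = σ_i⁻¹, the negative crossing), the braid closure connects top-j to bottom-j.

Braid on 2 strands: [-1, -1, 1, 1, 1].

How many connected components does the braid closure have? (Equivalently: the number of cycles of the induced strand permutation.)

Track the strand permutation on 2 strands, starting from identity.
  step 1: s1^-1 swaps positions 1,2 -> [2 1]
  step 2: s1^-1 swaps positions 1,2 -> [1 2]
  step 3: s1 swaps positions 1,2 -> [2 1]
  step 4: s1 swaps positions 1,2 -> [1 2]
  step 5: s1 swaps positions 1,2 -> [2 1]
Final permutation (position -> original strand): [2 1]
Closure components = cycle count of this permutation = 1.

Answer: 1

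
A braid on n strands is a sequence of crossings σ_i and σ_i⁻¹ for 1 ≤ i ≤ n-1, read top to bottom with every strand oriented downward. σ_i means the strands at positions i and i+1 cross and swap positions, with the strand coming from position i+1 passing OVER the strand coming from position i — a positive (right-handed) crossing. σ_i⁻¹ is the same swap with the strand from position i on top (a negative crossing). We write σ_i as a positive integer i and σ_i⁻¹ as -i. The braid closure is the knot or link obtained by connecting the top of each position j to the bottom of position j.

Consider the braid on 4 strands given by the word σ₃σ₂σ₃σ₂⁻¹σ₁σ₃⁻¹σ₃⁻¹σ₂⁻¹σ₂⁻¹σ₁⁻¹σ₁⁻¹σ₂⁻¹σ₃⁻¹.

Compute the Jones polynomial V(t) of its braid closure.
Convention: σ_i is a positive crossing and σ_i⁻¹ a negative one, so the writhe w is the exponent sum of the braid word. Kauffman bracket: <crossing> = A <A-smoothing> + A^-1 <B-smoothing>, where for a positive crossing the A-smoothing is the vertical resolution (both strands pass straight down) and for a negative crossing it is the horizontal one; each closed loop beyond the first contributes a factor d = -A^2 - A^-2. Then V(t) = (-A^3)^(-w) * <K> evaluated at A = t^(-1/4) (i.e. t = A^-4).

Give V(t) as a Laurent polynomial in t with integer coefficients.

t^-1 - t^-2 + 2*t^-3 - 2*t^-4 + 2*t^-5 - t^-6 + t^-7 - t^-8

Derivation:
The presented braid s3 s2 s3 s2^-1 s1 s3^-1 s3^-1 s2^-1 s2^-1 s1^-1 s1^-1 s2^-1 s3^-1 on 4 strands reduces by inverse Markov moves (closure unchanged at each step):
  Deconjugate: the word is γ·β·γ⁻¹ with γ = s3 (prefix) and γ⁻¹ = s3^-1 (suffix); strip both.
  Deconjugate: the word is γ·β·γ⁻¹ with γ = s2 (prefix) and γ⁻¹ = s2^-1 (suffix); strip both.
Reduced to β = s3 s2^-1 s1 s3^-1 s3^-1 s2^-1 s2^-1 s1^-1 s1^-1 on 4 strands, 9 crossings.
Compute on β:
Braid: s3 s2^-1 s1 s3^-1 s3^-1 s2^-1 s2^-1 s1^-1 s1^-1 on 4 strands, 9 crossings.
Writhe w = (#positive) - (#negative) = 2 - 7 = -5.
Enumerate smoothing states for the bracket polynomial. There are 2^9 = 512 states.
For each crossing: s=0 is the vertical smoothing, s=1 horizontal. Crossing k contributes A^(sign_k * (1 - 2*s_k)); loop factor d = -A^2 - A^-2.
Tabulate the states by total A-exponent and number of loops L (A-exp: L × count):
  A^9: L=5 ×1
  A^7: L=4 ×9
  A^5: L=3 ×31, L=5 ×5
  A^3: L=2 ×48, L=4 ×35, L=6 ×1
  A^1: L=1 ×28, L=3 ×86, L=5 ×12
  A^-1: L=2 ×82, L=4 ×43, L=6 ×1
  A^-3: L=1 ×20, L=3 ×58, L=5 ×6
  A^-5: L=2 ×25, L=4 ×11
  A^-7: L=1 ×3, L=3 ×6
  A^-9: L=2 ×1
Each group contributes A^e * Σ count * d^(L-1):
Powers of d = -A^2 - A^-2: d^2 = A^4 + 2 + A^-4; d^3 = -A^6 - 3*A^2 - 3*A^-2 - A^-6; d^4 = A^8 + 4*A^4 + 6 + 4*A^-4 + A^-8; d^5 = -A^10 - 5*A^6 - 10*A^2 - 10*A^-2 - 5*A^-6 - A^-10.
  A^9 * (d^4) = A^17 + 4*A^13 + 6*A^9 + 4*A^5 + A
  A^7 * (9*d^3) = -9*A^13 - 27*A^9 - 27*A^5 - 9*A
  A^5 * (31*d^2 + 5*d^4) = 5*A^13 + 51*A^9 + 92*A^5 + 51*A + 5*A^-3
  A^3 * (48*d + 35*d^3 + d^5) = -A^13 - 40*A^9 - 163*A^5 - 163*A - 40*A^-3 - A^-7
  A^1 * (28 + 86*d^2 + 12*d^4) = 12*A^9 + 134*A^5 + 272*A + 134*A^-3 + 12*A^-7
  A^-1 * (82*d + 43*d^3 + d^5) = -A^9 - 48*A^5 - 221*A - 221*A^-3 - 48*A^-7 - A^-11
  A^-3 * (20 + 58*d^2 + 6*d^4) = 6*A^5 + 82*A + 172*A^-3 + 82*A^-7 + 6*A^-11
  A^-5 * (25*d + 11*d^3) = -11*A - 58*A^-3 - 58*A^-7 - 11*A^-11
  A^-7 * (3 + 6*d^2) = 6*A^-3 + 15*A^-7 + 6*A^-11
  A^-9 * (d) = -A^-7 - A^-11
Summing the groups: <K> = A^17 - A^13 + A^9 - 2*A^5 + 2*A - 2*A^-3 + A^-7 - A^-11
Normalise by the writhe: (-A^3)^(-w) = (-A^3)^(5) = -A^15, so f(A) = -A^15 * <K> = -A^32 + A^28 - A^24 + 2*A^20 - 2*A^16 + 2*A^12 - A^8 + A^4.
Substitute A = t^(-1/4), i.e. A^e → t^(-e/4): V(t) = t^-1 - t^-2 + 2*t^-3 - 2*t^-4 + 2*t^-5 - t^-6 + t^-7 - t^-8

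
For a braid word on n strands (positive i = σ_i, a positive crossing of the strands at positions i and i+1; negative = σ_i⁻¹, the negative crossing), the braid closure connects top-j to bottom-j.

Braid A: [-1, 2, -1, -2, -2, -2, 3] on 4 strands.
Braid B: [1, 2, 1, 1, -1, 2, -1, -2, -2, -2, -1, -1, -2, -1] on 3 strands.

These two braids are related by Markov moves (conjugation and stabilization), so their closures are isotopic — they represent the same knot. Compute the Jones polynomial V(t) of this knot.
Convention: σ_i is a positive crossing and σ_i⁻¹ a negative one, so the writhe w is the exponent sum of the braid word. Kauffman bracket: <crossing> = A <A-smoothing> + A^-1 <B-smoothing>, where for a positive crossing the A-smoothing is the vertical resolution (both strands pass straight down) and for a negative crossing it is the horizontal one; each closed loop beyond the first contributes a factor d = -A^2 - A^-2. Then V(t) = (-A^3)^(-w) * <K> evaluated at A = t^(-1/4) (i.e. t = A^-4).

Markov-equivalent braids have isotopic closures, hence identical knot invariants. Strip the Markov moves from each word to reach a common short braid β, then compute V(t) once on β.
Braid A: s1^-1 s2 s1^-1 s2^-1 s2^-1 s2^-1 s3 on 4 strands reduces by inverse Markov moves (closure unchanged at each step):
  Destabilize: the word has the form β·s3 where s3 occurs only as the final letter (β ∈ B_3); drop it and the last strand → 3 strands.
Reduced to β = s1^-1 s2 s1^-1 s2^-1 s2^-1 s2^-1 on 3 strands, 6 crossings.
Braid B: s1 s2 s1 s1 s1^-1 s2 s1^-1 s2^-1 s2^-1 s2^-1 s1^-1 s1^-1 s2^-1 s1^-1 on 3 strands reduces by inverse Markov moves (closure unchanged at each step):
  Deconjugate: the word is γ·β·γ⁻¹ with γ = s1 s2 (prefix) and γ⁻¹ = s2^-1 s1^-1 (suffix); strip both.
  Deconjugate: the word is γ·β·γ⁻¹ with γ = s1 s1 (prefix) and γ⁻¹ = s1^-1 s1^-1 (suffix); strip both.
Reduced to β = s1^-1 s2 s1^-1 s2^-1 s2^-1 s2^-1 on 3 strands, 6 crossings.
Both give the same β = s1^-1 s2 s1^-1 s2^-1 s2^-1 s2^-1 on 3 strands, so one state sum suffices:
Braid: s1^-1 s2 s1^-1 s2^-1 s2^-1 s2^-1 on 3 strands, 6 crossings.
Writhe w = (#positive) - (#negative) = 1 - 5 = -4.
State-sum expansion of <K>. There are 2^6 = 64 states.
Smooth each crossing (0=||, 1=⌣⌢); contribution A^(Σ sign_k(1-2s_k)) * d^(L-1).
Tabulate the states by total A-exponent and number of loops L (A-exp: L × count):
  A^6: L=4 ×1
  A^4: L=3 ×6
  A^2: L=2 ×12, L=4 ×3
  A^0: L=1 ×9, L=3 ×10, L=5 ×1
  A^-2: L=2 ×12, L=4 ×3
  A^-4: L=1 ×2, L=3 ×4
  A^-6: L=2 ×1
Each group contributes A^e * Σ count * d^(L-1):
Powers of d = -A^2 - A^-2: d^2 = A^4 + 2 + A^-4; d^3 = -A^6 - 3*A^2 - 3*A^-2 - A^-6; d^4 = A^8 + 4*A^4 + 6 + 4*A^-4 + A^-8.
  A^6 * (d^3) = -A^12 - 3*A^8 - 3*A^4 - 1
  A^4 * (6*d^2) = 6*A^8 + 12*A^4 + 6
  A^2 * (12*d + 3*d^3) = -3*A^8 - 21*A^4 - 21 - 3*A^-4
  A^0 * (9 + 10*d^2 + d^4) = A^8 + 14*A^4 + 35 + 14*A^-4 + A^-8
  A^-2 * (12*d + 3*d^3) = -3*A^4 - 21 - 21*A^-4 - 3*A^-8
  A^-4 * (2 + 4*d^2) = 4 + 10*A^-4 + 4*A^-8
  A^-6 * (d) = -A^-4 - A^-8
Summing the groups: <K> = -A^12 + A^8 - A^4 + 2 - A^-4 + A^-8
Normalise by the writhe: (-A^3)^(-w) = (-A^3)^(4) = A^12, so f(A) = A^12 * <K> = -A^24 + A^20 - A^16 + 2*A^12 - A^8 + A^4.
Substitute A = t^(-1/4), i.e. A^e → t^(-e/4): V(t) = t^-1 - t^-2 + 2*t^-3 - t^-4 + t^-5 - t^-6

Answer: t^-1 - t^-2 + 2*t^-3 - t^-4 + t^-5 - t^-6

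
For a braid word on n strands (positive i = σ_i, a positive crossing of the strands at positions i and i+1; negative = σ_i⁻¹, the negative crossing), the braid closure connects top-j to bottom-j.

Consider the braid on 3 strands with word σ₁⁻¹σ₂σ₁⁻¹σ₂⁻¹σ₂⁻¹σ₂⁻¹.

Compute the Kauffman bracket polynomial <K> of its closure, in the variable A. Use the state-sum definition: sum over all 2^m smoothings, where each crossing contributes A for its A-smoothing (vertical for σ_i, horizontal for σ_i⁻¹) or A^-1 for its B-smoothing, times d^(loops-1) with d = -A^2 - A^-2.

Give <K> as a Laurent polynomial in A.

-A^12 + A^8 - A^4 + 2 - A^-4 + A^-8

Derivation:
Braid: s1^-1 s2 s1^-1 s2^-1 s2^-1 s2^-1 on 3 strands, 6 crossings.
Writhe w = (#positive) - (#negative) = 1 - 5 = -4.
State-sum expansion of <K>. There are 2^6 = 64 states.
Each crossing splits two ways (0=vertical, 1=horizontal). The state's weight is A^(#A-smoothings - #B-smoothings) * d^(loops - 1).
Tabulate the states by total A-exponent and number of loops L (A-exp: L × count):
  A^6: L=4 ×1
  A^4: L=3 ×6
  A^2: L=2 ×12, L=4 ×3
  A^0: L=1 ×9, L=3 ×10, L=5 ×1
  A^-2: L=2 ×12, L=4 ×3
  A^-4: L=1 ×2, L=3 ×4
  A^-6: L=2 ×1
Each group contributes A^e * Σ count * d^(L-1):
Powers of d = -A^2 - A^-2: d^2 = A^4 + 2 + A^-4; d^3 = -A^6 - 3*A^2 - 3*A^-2 - A^-6; d^4 = A^8 + 4*A^4 + 6 + 4*A^-4 + A^-8.
  A^6 * (d^3) = -A^12 - 3*A^8 - 3*A^4 - 1
  A^4 * (6*d^2) = 6*A^8 + 12*A^4 + 6
  A^2 * (12*d + 3*d^3) = -3*A^8 - 21*A^4 - 21 - 3*A^-4
  A^0 * (9 + 10*d^2 + d^4) = A^8 + 14*A^4 + 35 + 14*A^-4 + A^-8
  A^-2 * (12*d + 3*d^3) = -3*A^4 - 21 - 21*A^-4 - 3*A^-8
  A^-4 * (2 + 4*d^2) = 4 + 10*A^-4 + 4*A^-8
  A^-6 * (d) = -A^-4 - A^-8
Summing the groups: <K> = -A^12 + A^8 - A^4 + 2 - A^-4 + A^-8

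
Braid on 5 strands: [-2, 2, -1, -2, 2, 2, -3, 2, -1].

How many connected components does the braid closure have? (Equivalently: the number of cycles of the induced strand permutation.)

4

Derivation:
Track the strand permutation on 5 strands, starting from identity.
  step 1: s2^-1 swaps positions 2,3 -> [1 3 2 4 5]
  step 2: s2 swaps positions 2,3 -> [1 2 3 4 5]
  step 3: s1^-1 swaps positions 1,2 -> [2 1 3 4 5]
  step 4: s2^-1 swaps positions 2,3 -> [2 3 1 4 5]
  step 5: s2 swaps positions 2,3 -> [2 1 3 4 5]
  step 6: s2 swaps positions 2,3 -> [2 3 1 4 5]
  step 7: s3^-1 swaps positions 3,4 -> [2 3 4 1 5]
  step 8: s2 swaps positions 2,3 -> [2 4 3 1 5]
  step 9: s1^-1 swaps positions 1,2 -> [4 2 3 1 5]
Final permutation (position -> original strand): [4 2 3 1 5]
Closure components = cycle count of this permutation = 4.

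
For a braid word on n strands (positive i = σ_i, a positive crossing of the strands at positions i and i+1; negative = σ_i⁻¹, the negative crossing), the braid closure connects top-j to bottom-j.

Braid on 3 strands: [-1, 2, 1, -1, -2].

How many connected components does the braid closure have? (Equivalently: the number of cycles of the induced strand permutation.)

Track the strand permutation on 3 strands, starting from identity.
  step 1: s1^-1 swaps positions 1,2 -> [2 1 3]
  step 2: s2 swaps positions 2,3 -> [2 3 1]
  step 3: s1 swaps positions 1,2 -> [3 2 1]
  step 4: s1^-1 swaps positions 1,2 -> [2 3 1]
  step 5: s2^-1 swaps positions 2,3 -> [2 1 3]
Final permutation (position -> original strand): [2 1 3]
Closure components = cycle count of this permutation = 2.

Answer: 2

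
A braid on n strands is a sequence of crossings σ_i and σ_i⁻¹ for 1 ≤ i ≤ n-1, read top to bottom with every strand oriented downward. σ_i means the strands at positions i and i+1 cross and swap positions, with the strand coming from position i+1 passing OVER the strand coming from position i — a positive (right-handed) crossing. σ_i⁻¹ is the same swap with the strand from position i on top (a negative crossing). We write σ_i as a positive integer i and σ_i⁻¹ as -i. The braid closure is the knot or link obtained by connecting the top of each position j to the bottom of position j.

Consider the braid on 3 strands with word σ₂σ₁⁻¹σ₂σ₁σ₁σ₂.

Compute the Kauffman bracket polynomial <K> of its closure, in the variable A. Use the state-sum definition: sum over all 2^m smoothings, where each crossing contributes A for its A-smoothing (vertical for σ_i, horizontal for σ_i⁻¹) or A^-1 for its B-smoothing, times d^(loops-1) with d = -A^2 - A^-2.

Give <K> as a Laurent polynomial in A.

Braid: s2 s1^-1 s2 s1 s1 s2 on 3 strands, 6 crossings.
Writhe w = (#positive) - (#negative) = 5 - 1 = 4.
Enumerate smoothing states for the bracket polynomial. There are 2^6 = 64 states.
For each crossing: s=0 is the vertical smoothing, s=1 horizontal. Crossing k contributes A^(sign_k * (1 - 2*s_k)); loop factor d = -A^2 - A^-2.
Tabulate the states by total A-exponent and number of loops L (A-exp: L × count):
  A^6: L=2 ×1
  A^4: L=1 ×3, L=3 ×3
  A^2: L=2 ×14, L=4 ×1
  A^0: L=1 ×10, L=3 ×10
  A^-2: L=2 ×13, L=4 ×2
  A^-4: L=3 ×6
  A^-6: L=4 ×1
Each group contributes A^e * Σ count * d^(L-1):
Powers of d = -A^2 - A^-2: d^2 = A^4 + 2 + A^-4; d^3 = -A^6 - 3*A^2 - 3*A^-2 - A^-6.
  A^6 * (d) = -A^8 - A^4
  A^4 * (3 + 3*d^2) = 3*A^8 + 9*A^4 + 3
  A^2 * (14*d + d^3) = -A^8 - 17*A^4 - 17 - A^-4
  A^0 * (10 + 10*d^2) = 10*A^4 + 30 + 10*A^-4
  A^-2 * (13*d + 2*d^3) = -2*A^4 - 19 - 19*A^-4 - 2*A^-8
  A^-4 * (6*d^2) = 6 + 12*A^-4 + 6*A^-8
  A^-6 * (d^3) = -1 - 3*A^-4 - 3*A^-8 - A^-12
Summing the groups: <K> = A^8 - A^4 + 2 - A^-4 + A^-8 - A^-12

Answer: A^8 - A^4 + 2 - A^-4 + A^-8 - A^-12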